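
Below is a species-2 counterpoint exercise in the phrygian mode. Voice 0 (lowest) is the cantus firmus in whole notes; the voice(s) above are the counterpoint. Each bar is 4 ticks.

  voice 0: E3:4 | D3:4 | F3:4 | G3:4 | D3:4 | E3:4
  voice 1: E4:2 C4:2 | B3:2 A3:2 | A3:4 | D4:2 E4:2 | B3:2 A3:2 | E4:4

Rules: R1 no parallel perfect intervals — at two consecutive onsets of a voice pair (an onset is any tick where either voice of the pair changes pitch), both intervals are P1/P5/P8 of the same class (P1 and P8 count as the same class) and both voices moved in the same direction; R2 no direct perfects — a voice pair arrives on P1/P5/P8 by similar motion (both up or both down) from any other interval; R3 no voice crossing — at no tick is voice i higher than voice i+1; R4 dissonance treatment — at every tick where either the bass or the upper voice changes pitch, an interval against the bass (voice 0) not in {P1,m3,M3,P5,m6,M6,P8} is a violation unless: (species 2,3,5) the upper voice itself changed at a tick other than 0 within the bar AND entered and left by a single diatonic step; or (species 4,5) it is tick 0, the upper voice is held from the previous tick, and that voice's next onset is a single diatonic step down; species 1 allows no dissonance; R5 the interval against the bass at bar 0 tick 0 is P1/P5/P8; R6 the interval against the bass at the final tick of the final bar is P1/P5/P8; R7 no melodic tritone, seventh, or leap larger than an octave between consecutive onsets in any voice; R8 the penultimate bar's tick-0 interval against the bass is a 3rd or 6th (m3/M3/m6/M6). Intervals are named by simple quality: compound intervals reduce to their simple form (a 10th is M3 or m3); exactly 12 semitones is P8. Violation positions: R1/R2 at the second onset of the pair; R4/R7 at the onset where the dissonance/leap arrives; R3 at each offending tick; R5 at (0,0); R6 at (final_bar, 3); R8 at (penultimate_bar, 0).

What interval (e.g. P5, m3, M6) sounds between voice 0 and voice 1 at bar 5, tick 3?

voice 0=E3 voice 1=E4 -> P8

P8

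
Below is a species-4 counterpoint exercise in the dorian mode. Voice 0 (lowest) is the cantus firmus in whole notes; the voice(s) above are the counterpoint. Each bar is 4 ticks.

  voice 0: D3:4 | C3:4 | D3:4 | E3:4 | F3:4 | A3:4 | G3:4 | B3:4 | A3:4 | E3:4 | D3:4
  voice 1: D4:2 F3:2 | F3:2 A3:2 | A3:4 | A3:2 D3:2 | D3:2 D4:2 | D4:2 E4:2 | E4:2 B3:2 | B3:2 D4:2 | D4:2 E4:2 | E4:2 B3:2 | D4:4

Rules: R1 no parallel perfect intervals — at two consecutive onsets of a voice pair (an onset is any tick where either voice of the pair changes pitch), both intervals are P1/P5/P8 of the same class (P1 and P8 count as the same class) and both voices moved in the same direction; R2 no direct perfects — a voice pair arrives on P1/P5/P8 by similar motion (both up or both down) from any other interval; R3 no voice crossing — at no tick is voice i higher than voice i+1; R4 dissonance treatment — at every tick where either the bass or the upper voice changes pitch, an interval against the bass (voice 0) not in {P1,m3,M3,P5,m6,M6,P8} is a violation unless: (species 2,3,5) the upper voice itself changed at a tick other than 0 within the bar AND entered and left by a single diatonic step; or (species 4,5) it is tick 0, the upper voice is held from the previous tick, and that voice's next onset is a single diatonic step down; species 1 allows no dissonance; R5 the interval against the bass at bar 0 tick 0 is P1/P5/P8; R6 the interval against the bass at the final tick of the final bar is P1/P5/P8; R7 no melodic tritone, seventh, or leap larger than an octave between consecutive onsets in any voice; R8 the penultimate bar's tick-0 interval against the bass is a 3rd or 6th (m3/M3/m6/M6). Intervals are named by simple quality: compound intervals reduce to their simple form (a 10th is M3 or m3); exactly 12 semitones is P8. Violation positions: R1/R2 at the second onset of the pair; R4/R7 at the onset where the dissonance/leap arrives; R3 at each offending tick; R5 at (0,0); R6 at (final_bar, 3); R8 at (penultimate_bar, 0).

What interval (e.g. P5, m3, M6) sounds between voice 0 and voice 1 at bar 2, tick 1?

P5

voice 0=D3 voice 1=A3 -> P5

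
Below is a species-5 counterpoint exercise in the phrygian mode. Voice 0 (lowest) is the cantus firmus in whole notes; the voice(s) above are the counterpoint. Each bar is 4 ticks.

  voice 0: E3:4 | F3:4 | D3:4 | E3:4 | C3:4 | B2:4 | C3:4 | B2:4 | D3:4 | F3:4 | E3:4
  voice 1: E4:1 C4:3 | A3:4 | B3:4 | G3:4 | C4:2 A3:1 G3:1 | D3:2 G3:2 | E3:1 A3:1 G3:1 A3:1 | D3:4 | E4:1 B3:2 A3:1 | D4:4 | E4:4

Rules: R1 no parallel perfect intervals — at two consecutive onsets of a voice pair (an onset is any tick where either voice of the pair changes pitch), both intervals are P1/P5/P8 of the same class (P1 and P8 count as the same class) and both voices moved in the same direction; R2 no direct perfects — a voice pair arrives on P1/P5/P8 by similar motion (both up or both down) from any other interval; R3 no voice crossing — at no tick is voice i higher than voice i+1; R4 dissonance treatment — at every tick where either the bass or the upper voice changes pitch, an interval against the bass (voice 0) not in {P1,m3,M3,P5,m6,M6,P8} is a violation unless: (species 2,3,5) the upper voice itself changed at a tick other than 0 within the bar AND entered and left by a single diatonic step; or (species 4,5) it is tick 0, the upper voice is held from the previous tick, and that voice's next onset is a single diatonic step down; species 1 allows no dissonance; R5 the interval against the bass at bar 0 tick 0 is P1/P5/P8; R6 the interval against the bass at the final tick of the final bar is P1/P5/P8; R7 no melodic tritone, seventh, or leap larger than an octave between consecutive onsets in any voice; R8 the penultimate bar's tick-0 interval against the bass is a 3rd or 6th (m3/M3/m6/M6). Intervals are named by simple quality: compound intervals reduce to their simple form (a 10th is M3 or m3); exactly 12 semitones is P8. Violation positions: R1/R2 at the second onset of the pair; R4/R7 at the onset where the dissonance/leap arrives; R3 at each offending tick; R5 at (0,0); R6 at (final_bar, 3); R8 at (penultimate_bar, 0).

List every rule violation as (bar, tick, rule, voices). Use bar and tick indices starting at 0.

(8, 0, R4, (0, 1))
(8, 0, R7, (1,))

bar 0: v0=E3 v1=E4 downbeat P8
bar 1: v0=F3 v1=A3 downbeat M3
bar 2: v0=D3 v1=B3 downbeat M6
bar 3: v0=E3 v1=G3 downbeat m3
bar 4: v0=C3 v1=C4 downbeat P8
bar 5: v0=B2 v1=D3 downbeat m3
bar 6: v0=C3 v1=E3 downbeat M3
bar 7: v0=B2 v1=D3 downbeat m3
bar 8: v0=D3 v1=E4 downbeat M2
bar 9: v0=F3 v1=D4 downbeat M6
bar 10: v0=E3 v1=E4 downbeat P8
  -> R4 @ bar 8 tick 0 v(0, 1): D3/E4 M2 untreated
  -> R7 @ bar 8 tick 0 v(1,): D3->E4 leap 14st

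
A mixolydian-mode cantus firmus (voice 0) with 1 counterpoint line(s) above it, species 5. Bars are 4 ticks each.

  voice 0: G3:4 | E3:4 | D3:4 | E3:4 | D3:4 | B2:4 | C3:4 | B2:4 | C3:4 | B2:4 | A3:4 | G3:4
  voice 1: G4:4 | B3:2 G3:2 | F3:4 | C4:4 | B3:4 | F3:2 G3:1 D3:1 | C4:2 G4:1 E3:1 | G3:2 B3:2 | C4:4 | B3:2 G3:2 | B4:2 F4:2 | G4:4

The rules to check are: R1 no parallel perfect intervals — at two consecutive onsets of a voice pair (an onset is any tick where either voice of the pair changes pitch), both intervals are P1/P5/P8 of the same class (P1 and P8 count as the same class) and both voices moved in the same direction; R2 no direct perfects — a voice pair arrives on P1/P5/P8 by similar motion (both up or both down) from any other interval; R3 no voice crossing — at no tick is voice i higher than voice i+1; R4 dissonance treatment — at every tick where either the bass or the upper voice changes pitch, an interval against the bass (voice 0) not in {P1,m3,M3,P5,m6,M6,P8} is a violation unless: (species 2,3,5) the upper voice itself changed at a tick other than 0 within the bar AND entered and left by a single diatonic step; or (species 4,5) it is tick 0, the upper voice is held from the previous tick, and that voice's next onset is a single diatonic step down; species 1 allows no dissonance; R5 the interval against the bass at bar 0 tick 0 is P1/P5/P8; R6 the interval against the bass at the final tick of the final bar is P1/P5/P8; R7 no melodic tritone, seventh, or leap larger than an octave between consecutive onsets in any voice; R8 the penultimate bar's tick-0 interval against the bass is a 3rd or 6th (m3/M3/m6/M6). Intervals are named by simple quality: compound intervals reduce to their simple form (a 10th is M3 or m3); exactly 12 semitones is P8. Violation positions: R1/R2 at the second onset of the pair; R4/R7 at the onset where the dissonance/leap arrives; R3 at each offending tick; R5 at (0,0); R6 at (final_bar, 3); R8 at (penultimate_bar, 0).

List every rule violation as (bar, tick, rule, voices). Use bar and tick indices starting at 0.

bar 0: v0=G3 v1=G4 downbeat P8
bar 1: v0=E3 v1=B3 downbeat P5
bar 2: v0=D3 v1=F3 downbeat m3
bar 3: v0=E3 v1=C4 downbeat m6
bar 4: v0=D3 v1=B3 downbeat M6
bar 5: v0=B2 v1=F3 downbeat TT
bar 6: v0=C3 v1=C4 downbeat P8
bar 7: v0=B2 v1=G3 downbeat m6
bar 8: v0=C3 v1=C4 downbeat P8
bar 9: v0=B2 v1=B3 downbeat P8
bar 10: v0=A3 v1=B4 downbeat M2
bar 11: v0=G3 v1=G4 downbeat P8
  -> R2 @ bar 1 tick 0 v(0, 1): G3/G4 P8 -> E3/B3 P5 similar
  -> R4 @ bar 5 tick 0 v(0, 1): B2/F3 TT untreated
  -> R7 @ bar 5 tick 0 v(1,): B3->F3 leap 6st
  -> R2 @ bar 6 tick 0 v(0, 1): B2/D3 m3 -> C3/C4 P8 similar
  -> R7 @ bar 6 tick 0 v(1,): D3->C4 leap 10st
  -> R7 @ bar 6 tick 3 v(1,): G4->E3 leap 15st
  -> R1 @ bar 8 tick 0 v(0, 1): B2/B3 P8 -> C3/C4 P8 similar
  -> R1 @ bar 9 tick 0 v(0, 1): C3/C4 P8 -> B2/B3 P8 similar
  -> R4 @ bar 10 tick 0 v(0, 1): A3/B4 M2 untreated
  -> R7 @ bar 10 tick 0 v(0,): B2->A3 leap 10st
  -> R7 @ bar 10 tick 0 v(1,): G3->B4 leap 16st
  -> R8 @ bar 10 tick 0 v(0, 1): penult M2 not 3rd/6th
  -> R7 @ bar 10 tick 2 v(1,): B4->F4 leap 6st

(1, 0, R2, (0, 1))
(5, 0, R4, (0, 1))
(5, 0, R7, (1,))
(6, 0, R2, (0, 1))
(6, 0, R7, (1,))
(6, 3, R7, (1,))
(8, 0, R1, (0, 1))
(9, 0, R1, (0, 1))
(10, 0, R4, (0, 1))
(10, 0, R7, (0,))
(10, 0, R7, (1,))
(10, 0, R8, (0, 1))
(10, 2, R7, (1,))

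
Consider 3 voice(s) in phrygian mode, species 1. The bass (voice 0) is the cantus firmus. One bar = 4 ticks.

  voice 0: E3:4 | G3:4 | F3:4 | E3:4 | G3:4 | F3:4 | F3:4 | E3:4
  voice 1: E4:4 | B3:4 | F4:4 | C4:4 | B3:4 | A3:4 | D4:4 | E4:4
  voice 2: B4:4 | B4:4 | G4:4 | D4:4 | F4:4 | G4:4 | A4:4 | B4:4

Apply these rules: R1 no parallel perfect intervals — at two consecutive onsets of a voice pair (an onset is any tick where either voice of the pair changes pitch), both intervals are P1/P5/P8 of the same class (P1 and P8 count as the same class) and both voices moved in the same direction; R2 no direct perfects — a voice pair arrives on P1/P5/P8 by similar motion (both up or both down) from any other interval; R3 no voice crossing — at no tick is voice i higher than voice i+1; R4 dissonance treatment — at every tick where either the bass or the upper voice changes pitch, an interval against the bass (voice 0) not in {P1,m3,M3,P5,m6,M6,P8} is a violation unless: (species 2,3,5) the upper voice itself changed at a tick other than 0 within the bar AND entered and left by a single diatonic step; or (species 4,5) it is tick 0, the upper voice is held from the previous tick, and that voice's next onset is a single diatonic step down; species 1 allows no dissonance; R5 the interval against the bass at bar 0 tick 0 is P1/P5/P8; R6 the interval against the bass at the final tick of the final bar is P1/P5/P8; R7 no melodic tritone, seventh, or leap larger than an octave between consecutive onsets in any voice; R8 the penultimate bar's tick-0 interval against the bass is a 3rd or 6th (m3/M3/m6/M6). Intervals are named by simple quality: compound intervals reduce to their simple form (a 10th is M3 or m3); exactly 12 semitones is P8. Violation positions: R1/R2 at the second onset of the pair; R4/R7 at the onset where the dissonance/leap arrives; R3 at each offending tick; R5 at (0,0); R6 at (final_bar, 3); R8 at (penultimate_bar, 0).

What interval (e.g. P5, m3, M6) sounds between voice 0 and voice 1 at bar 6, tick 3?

voice 0=F3 voice 1=D4 -> M6

M6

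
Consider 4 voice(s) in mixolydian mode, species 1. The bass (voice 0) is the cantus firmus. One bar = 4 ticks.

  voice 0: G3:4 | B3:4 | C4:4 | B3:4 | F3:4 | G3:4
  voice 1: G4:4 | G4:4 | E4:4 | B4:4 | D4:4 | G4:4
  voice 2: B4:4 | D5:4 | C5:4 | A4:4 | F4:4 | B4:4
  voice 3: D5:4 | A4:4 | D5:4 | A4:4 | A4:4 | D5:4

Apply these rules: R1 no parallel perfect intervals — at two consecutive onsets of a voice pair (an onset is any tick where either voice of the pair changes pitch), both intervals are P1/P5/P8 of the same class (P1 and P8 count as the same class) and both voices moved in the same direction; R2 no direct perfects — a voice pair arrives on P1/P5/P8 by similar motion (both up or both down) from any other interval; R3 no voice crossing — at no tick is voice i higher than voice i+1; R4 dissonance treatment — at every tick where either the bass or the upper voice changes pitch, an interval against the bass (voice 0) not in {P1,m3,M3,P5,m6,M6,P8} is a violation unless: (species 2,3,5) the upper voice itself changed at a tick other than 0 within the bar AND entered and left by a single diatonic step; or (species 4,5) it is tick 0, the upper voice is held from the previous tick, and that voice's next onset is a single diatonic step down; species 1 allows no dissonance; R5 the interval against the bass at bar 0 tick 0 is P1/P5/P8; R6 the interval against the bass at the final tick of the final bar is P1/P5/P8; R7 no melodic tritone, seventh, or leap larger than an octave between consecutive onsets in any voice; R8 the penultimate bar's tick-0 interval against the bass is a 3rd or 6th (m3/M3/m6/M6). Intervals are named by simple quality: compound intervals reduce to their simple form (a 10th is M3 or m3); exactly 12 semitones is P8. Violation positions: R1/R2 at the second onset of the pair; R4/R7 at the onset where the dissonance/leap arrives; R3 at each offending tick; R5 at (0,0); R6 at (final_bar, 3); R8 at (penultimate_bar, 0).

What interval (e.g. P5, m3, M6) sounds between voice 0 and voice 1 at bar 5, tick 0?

voice 0=G3 voice 1=G4 -> P8

P8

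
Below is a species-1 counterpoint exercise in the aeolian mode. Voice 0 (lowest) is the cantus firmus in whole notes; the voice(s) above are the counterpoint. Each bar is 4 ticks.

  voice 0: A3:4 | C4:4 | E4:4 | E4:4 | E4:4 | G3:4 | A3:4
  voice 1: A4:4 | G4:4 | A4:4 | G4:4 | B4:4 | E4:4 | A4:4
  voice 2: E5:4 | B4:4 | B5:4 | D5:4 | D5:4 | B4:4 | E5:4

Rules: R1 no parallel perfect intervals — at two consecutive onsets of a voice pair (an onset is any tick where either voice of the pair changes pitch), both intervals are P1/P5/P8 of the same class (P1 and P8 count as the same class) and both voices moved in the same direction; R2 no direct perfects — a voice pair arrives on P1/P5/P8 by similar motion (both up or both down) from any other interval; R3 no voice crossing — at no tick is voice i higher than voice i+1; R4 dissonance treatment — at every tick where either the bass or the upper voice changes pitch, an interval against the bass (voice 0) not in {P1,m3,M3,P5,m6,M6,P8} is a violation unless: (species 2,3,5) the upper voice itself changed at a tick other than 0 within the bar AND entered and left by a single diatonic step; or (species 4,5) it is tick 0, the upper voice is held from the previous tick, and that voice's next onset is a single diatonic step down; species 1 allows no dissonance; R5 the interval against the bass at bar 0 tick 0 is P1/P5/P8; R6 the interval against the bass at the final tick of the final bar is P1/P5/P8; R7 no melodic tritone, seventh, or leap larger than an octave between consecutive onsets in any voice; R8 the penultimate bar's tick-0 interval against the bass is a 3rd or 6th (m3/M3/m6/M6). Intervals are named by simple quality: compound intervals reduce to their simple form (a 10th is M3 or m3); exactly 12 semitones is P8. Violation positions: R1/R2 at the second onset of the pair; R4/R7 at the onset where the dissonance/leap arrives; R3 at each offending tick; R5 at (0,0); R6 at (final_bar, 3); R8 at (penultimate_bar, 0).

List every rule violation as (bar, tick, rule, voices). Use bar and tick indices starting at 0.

bar 0: v0=A3 v1=A4 v2=E5 downbeat P5
bar 1: v0=C4 v1=G4 v2=B4 downbeat M7
bar 2: v0=E4 v1=A4 v2=B5 downbeat P5
bar 3: v0=E4 v1=G4 v2=D5 downbeat m7
bar 4: v0=E4 v1=B4 v2=D5 downbeat m7
bar 5: v0=G3 v1=E4 v2=B4 downbeat M3
bar 6: v0=A3 v1=A4 v2=E5 downbeat P5
  -> R4 @ bar 1 tick 0 v(0, 2): C4/B4 M7 untreated
  -> R2 @ bar 2 tick 0 v(0, 2): C4/B4 M7 -> E4/B5 P5 similar
  -> R4 @ bar 2 tick 0 v(0, 1): E4/A4 P4 untreated
  -> R2 @ bar 3 tick 0 v(1, 2): A4/B5 M2 -> G4/D5 P5 similar
  -> R4 @ bar 3 tick 0 v(0, 2): E4/D5 m7 untreated
  -> R2 @ bar 5 tick 0 v(1, 2): B4/D5 m3 -> E4/B4 P5 similar
  -> R1 @ bar 6 tick 0 v(1, 2): E4/B4 P5 -> A4/E5 P5 similar
  -> R2 @ bar 6 tick 0 v(0, 1): G3/E4 M6 -> A3/A4 P8 similar
  -> R2 @ bar 6 tick 0 v(0, 2): G3/B4 M3 -> A3/E5 P5 similar

(1, 0, R4, (0, 2))
(2, 0, R2, (0, 2))
(2, 0, R4, (0, 1))
(3, 0, R2, (1, 2))
(3, 0, R4, (0, 2))
(5, 0, R2, (1, 2))
(6, 0, R1, (1, 2))
(6, 0, R2, (0, 1))
(6, 0, R2, (0, 2))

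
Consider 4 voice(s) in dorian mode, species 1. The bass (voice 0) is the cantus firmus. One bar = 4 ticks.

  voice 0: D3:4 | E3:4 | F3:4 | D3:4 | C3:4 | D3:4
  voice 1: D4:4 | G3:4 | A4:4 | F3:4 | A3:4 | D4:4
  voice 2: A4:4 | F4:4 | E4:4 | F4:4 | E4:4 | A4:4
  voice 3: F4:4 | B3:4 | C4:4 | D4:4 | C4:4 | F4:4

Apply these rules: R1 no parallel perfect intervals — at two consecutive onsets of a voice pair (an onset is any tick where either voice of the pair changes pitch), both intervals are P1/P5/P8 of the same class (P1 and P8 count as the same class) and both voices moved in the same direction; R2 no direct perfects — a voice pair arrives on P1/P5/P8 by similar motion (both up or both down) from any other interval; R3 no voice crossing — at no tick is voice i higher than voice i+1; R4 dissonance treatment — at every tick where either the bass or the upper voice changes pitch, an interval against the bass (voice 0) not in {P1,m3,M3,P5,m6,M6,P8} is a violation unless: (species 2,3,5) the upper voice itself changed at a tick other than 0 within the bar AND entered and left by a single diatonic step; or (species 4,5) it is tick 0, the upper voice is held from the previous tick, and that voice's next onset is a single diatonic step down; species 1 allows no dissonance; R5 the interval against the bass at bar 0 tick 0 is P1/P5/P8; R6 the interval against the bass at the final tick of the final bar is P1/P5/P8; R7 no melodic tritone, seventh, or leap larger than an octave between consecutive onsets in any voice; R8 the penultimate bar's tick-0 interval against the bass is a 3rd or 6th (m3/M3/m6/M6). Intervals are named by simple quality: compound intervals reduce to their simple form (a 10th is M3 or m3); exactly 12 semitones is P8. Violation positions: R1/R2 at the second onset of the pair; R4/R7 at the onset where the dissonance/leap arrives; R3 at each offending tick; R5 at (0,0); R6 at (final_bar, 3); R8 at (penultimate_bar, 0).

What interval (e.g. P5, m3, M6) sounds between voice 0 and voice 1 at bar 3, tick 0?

voice 0=D3 voice 1=F3 -> m3

m3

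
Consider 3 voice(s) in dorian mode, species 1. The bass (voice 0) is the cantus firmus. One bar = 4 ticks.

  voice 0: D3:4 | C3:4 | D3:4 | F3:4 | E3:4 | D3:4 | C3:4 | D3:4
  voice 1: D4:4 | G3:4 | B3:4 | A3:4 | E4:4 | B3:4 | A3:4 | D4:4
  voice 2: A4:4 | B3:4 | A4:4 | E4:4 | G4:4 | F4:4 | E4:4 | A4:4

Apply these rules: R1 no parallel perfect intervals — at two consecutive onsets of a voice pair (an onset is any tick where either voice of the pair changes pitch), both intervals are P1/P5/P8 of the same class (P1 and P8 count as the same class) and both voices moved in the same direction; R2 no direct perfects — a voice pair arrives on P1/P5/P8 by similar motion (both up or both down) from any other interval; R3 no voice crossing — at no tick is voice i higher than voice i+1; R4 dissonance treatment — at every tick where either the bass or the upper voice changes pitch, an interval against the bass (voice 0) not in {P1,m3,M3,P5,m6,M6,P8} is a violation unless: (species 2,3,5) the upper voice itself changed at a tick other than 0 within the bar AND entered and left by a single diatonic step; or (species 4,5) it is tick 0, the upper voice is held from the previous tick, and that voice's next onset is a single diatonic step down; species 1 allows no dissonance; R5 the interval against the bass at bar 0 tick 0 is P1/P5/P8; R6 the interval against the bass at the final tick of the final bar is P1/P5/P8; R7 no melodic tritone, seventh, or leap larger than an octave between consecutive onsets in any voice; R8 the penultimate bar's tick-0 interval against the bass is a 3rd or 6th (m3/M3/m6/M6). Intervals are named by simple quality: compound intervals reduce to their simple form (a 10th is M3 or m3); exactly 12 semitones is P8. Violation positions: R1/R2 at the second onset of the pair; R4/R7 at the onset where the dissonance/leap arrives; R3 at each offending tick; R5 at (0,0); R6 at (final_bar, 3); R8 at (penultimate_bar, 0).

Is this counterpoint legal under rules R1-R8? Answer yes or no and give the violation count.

bar 0: v0=D3 v1=D4 v2=A4 (P5)
bar 1: v0=C3 v1=G3 v2=B3 (M7)
bar 2: v0=D3 v1=B3 v2=A4 (P5)
bar 3: v0=F3 v1=A3 v2=E4 (M7)
bar 4: v0=E3 v1=E4 v2=G4 (m3)
bar 5: v0=D3 v1=B3 v2=F4 (m3)
bar 6: v0=C3 v1=A3 v2=E4 (M3)
bar 7: v0=D3 v1=D4 v2=A4 (P5)
  R2 @ bar1.0: D3/D4 P8 -> C3/G3 P5 similar
  R4 @ bar1.0: C3/B3 M7 untreated
  R7 @ bar1.0: A4->B3 leap 10st
  R2 @ bar2.0: C3/B3 M7 -> D3/A4 P5 similar
  R7 @ bar2.0: B3->A4 leap 10st
  R2 @ bar3.0: B3/A4 m7 -> A3/E4 P5 similar
  R4 @ bar3.0: F3/E4 M7 untreated
  R2 @ bar6.0: B3/F4 TT -> A3/E4 P5 similar
  R1 @ bar7.0: A3/E4 P5 -> D4/A4 P5 similar
  R2 @ bar7.0: C3/A3 M6 -> D3/D4 P8 similar
  R2 @ bar7.0: C3/E4 M3 -> D3/A4 P5 similar

No (11 violations)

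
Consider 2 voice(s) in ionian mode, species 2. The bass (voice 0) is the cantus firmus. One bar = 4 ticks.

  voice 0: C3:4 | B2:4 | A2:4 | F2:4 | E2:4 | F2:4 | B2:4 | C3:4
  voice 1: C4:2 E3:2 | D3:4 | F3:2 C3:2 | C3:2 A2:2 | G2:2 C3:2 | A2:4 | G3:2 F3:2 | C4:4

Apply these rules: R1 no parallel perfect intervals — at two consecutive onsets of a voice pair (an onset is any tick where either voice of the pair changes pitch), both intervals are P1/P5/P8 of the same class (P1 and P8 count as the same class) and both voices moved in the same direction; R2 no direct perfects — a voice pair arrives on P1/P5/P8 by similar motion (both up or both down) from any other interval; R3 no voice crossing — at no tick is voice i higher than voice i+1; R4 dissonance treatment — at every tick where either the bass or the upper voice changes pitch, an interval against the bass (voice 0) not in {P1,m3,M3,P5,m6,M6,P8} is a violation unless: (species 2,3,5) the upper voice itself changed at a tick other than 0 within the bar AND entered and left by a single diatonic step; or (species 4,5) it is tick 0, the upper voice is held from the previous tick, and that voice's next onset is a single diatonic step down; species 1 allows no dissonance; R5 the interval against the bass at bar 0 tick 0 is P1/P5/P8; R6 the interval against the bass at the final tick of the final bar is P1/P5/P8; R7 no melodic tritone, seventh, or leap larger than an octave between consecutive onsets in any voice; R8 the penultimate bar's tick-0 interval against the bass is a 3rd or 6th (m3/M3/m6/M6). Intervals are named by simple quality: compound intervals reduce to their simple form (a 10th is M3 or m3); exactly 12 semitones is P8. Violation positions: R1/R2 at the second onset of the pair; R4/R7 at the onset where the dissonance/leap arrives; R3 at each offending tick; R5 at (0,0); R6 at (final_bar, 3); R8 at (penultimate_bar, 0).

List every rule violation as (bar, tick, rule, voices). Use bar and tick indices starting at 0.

bar 0: v0=C3 v1=C4 downbeat P8
bar 1: v0=B2 v1=D3 downbeat m3
bar 2: v0=A2 v1=F3 downbeat m6
bar 3: v0=F2 v1=C3 downbeat P5
bar 4: v0=E2 v1=G2 downbeat m3
bar 5: v0=F2 v1=A2 downbeat M3
bar 6: v0=B2 v1=G3 downbeat m6
bar 7: v0=C3 v1=C4 downbeat P8
  -> R7 @ bar 6 tick 0 v(0,): F2->B2 leap 6st
  -> R7 @ bar 6 tick 0 v(1,): A2->G3 leap 10st
  -> R4 @ bar 6 tick 2 v(0, 1): B2/F3 TT untreated
  -> R2 @ bar 7 tick 0 v(0, 1): B2/F3 TT -> C3/C4 P8 similar

(6, 0, R7, (0,))
(6, 0, R7, (1,))
(6, 2, R4, (0, 1))
(7, 0, R2, (0, 1))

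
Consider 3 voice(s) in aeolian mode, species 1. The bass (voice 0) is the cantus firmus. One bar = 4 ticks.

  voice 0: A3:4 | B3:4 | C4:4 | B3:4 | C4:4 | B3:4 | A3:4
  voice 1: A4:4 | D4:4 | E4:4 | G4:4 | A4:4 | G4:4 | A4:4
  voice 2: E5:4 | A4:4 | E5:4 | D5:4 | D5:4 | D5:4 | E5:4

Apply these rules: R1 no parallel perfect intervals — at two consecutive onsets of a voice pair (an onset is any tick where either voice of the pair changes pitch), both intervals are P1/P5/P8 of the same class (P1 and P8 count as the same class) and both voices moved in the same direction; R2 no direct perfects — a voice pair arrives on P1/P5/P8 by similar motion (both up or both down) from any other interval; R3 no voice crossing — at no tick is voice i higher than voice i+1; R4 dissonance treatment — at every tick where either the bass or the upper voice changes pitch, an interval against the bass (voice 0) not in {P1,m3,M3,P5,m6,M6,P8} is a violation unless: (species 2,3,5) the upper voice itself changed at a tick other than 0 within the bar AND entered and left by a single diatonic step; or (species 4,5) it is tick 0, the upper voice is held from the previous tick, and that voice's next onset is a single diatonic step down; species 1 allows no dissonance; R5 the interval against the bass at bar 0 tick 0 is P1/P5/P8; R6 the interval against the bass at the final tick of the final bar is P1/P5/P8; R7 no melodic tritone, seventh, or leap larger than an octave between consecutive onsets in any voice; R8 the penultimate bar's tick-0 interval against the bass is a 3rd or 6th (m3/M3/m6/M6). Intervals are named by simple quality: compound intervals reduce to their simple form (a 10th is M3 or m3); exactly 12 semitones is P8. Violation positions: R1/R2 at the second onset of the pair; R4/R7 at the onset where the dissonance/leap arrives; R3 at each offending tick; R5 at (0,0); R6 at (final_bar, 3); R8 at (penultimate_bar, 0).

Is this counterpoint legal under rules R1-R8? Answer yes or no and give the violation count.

bar 0: v0=A3 v1=A4 v2=E5 (P5)
bar 1: v0=B3 v1=D4 v2=A4 (m7)
bar 2: v0=C4 v1=E4 v2=E5 (M3)
bar 3: v0=B3 v1=G4 v2=D5 (m3)
bar 4: v0=C4 v1=A4 v2=D5 (M2)
bar 5: v0=B3 v1=G4 v2=D5 (m3)
bar 6: v0=A3 v1=A4 v2=E5 (P5)
  R1 @ bar1.0: A4/E5 P5 -> D4/A4 P5 similar
  R4 @ bar1.0: B3/A4 m7 untreated
  R2 @ bar2.0: D4/A4 P5 -> E4/E5 P8 similar
  R4 @ bar4.0: C4/D5 M2 untreated
  R1 @ bar6.0: G4/D5 P5 -> A4/E5 P5 similar

No (5 violations)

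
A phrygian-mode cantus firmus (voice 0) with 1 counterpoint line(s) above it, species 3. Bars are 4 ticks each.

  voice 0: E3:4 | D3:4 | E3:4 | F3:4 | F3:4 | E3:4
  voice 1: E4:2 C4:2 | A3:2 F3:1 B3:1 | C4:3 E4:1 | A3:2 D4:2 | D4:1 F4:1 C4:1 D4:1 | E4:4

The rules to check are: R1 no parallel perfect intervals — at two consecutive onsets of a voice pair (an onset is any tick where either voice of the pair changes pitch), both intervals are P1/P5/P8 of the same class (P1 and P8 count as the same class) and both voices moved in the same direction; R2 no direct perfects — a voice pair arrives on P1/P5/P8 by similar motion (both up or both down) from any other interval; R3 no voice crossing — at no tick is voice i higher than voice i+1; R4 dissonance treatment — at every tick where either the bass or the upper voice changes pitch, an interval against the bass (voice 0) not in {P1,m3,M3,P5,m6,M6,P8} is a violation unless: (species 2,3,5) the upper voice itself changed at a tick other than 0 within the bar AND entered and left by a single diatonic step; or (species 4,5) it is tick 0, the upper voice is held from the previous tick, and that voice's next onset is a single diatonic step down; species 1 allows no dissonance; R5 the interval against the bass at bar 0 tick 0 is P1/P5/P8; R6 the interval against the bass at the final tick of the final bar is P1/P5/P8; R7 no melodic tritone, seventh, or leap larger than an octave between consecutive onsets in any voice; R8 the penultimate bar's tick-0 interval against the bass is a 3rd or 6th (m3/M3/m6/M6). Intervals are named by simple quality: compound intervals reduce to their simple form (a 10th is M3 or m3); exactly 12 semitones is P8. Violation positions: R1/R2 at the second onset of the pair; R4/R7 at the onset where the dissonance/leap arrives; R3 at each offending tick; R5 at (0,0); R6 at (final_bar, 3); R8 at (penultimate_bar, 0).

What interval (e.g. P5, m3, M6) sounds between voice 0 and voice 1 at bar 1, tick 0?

P5

voice 0=D3 voice 1=A3 -> P5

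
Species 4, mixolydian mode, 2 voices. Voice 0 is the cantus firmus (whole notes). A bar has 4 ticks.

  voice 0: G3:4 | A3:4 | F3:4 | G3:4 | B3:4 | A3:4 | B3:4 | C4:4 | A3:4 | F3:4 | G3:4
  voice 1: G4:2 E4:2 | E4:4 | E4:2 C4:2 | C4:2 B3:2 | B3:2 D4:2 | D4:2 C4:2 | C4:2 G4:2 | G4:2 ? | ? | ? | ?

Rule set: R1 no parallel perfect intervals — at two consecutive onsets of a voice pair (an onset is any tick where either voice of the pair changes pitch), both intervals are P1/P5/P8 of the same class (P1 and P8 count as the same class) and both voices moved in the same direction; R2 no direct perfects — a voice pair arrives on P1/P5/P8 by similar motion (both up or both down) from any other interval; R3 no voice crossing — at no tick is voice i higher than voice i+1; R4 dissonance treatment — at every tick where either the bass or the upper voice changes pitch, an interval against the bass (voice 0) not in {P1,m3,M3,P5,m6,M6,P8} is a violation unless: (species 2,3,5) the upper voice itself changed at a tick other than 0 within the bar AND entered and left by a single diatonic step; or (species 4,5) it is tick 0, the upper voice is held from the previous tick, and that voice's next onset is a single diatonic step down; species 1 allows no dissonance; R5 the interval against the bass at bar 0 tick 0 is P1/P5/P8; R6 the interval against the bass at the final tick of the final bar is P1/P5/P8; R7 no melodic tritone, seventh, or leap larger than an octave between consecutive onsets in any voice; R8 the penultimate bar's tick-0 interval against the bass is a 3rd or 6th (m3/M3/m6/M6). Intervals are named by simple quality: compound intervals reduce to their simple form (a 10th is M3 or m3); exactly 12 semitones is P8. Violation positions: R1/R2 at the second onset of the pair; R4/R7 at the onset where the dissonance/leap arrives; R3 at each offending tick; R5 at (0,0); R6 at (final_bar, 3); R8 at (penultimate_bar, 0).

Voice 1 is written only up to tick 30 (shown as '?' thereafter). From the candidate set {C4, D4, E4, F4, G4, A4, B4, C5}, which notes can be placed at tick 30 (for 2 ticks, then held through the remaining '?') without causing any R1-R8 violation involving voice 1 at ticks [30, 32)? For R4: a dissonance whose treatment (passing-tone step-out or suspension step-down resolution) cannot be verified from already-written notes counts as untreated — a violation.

{A4, C4, C5, E4, G4}

C4: legal
D4: violates R4
E4: legal
F4: violates R4
G4: legal
A4: legal
B4: violates R4
C5: legal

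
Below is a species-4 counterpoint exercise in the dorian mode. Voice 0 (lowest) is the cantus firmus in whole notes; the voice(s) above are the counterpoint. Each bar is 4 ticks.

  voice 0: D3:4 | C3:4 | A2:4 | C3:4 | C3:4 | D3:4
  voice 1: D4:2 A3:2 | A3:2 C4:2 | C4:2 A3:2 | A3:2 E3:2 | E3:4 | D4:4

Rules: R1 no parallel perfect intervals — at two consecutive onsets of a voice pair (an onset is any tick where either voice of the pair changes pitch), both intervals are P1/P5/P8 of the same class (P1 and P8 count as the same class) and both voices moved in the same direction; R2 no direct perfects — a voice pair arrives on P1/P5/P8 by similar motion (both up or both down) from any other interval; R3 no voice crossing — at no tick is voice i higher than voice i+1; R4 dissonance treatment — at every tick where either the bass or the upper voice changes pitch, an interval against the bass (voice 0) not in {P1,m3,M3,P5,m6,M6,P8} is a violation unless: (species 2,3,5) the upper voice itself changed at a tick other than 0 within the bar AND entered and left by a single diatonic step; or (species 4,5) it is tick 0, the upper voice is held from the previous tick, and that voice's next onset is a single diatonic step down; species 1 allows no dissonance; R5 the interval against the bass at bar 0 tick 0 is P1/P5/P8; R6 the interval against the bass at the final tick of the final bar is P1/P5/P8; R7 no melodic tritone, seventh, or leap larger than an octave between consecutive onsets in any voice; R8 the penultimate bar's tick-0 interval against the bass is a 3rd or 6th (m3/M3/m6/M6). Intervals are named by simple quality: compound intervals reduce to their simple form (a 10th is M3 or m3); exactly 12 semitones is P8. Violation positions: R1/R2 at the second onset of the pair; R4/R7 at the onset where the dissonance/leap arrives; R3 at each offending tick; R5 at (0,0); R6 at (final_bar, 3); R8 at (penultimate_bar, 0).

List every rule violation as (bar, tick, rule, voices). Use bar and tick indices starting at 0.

bar 0: v0=D3 v1=D4 downbeat P8
bar 1: v0=C3 v1=A3 downbeat M6
bar 2: v0=A2 v1=C4 downbeat m3
bar 3: v0=C3 v1=A3 downbeat M6
bar 4: v0=C3 v1=E3 downbeat M3
bar 5: v0=D3 v1=D4 downbeat P8
  -> R2 @ bar 5 tick 0 v(0, 1): C3/E3 M3 -> D3/D4 P8 similar
  -> R7 @ bar 5 tick 0 v(1,): E3->D4 leap 10st

(5, 0, R2, (0, 1))
(5, 0, R7, (1,))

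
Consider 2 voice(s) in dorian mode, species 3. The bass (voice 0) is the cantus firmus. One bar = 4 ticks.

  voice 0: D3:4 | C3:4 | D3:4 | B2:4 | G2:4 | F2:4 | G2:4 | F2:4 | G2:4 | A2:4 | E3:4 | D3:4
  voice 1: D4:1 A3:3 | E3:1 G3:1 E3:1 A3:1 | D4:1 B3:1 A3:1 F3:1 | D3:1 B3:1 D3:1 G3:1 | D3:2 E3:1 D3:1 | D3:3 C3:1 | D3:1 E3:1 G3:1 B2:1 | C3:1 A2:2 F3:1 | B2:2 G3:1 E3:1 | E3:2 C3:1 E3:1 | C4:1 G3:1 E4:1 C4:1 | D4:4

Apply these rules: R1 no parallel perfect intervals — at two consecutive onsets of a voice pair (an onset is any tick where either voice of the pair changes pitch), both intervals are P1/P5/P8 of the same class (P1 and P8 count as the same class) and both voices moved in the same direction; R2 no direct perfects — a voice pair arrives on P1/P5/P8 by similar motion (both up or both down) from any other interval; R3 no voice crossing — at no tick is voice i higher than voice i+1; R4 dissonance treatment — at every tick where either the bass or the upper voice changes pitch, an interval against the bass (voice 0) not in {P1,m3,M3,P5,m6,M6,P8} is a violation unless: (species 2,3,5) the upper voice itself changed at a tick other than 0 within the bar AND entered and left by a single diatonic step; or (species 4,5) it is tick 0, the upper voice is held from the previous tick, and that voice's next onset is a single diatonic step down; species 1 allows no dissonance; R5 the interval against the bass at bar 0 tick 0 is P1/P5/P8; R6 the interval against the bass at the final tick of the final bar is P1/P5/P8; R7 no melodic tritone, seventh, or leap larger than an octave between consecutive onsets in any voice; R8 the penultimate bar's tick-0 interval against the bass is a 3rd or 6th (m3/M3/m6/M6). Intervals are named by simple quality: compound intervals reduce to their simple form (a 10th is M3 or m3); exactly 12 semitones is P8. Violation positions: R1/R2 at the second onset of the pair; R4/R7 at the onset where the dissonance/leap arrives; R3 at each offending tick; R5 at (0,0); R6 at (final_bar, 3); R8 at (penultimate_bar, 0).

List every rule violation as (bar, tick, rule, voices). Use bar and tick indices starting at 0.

(2, 0, R2, (0, 1))
(4, 0, R2, (0, 1))
(6, 0, R1, (0, 1))
(8, 0, R7, (1,))

bar 0: v0=D3 v1=D4 downbeat P8
bar 1: v0=C3 v1=E3 downbeat M3
bar 2: v0=D3 v1=D4 downbeat P8
bar 3: v0=B2 v1=D3 downbeat m3
bar 4: v0=G2 v1=D3 downbeat P5
bar 5: v0=F2 v1=D3 downbeat M6
bar 6: v0=G2 v1=D3 downbeat P5
bar 7: v0=F2 v1=C3 downbeat P5
bar 8: v0=G2 v1=B2 downbeat M3
bar 9: v0=A2 v1=E3 downbeat P5
bar 10: v0=E3 v1=C4 downbeat m6
bar 11: v0=D3 v1=D4 downbeat P8
  -> R2 @ bar 2 tick 0 v(0, 1): C3/A3 M6 -> D3/D4 P8 similar
  -> R2 @ bar 4 tick 0 v(0, 1): B2/G3 m6 -> G2/D3 P5 similar
  -> R1 @ bar 6 tick 0 v(0, 1): F2/C3 P5 -> G2/D3 P5 similar
  -> R7 @ bar 8 tick 0 v(1,): F3->B2 leap 6st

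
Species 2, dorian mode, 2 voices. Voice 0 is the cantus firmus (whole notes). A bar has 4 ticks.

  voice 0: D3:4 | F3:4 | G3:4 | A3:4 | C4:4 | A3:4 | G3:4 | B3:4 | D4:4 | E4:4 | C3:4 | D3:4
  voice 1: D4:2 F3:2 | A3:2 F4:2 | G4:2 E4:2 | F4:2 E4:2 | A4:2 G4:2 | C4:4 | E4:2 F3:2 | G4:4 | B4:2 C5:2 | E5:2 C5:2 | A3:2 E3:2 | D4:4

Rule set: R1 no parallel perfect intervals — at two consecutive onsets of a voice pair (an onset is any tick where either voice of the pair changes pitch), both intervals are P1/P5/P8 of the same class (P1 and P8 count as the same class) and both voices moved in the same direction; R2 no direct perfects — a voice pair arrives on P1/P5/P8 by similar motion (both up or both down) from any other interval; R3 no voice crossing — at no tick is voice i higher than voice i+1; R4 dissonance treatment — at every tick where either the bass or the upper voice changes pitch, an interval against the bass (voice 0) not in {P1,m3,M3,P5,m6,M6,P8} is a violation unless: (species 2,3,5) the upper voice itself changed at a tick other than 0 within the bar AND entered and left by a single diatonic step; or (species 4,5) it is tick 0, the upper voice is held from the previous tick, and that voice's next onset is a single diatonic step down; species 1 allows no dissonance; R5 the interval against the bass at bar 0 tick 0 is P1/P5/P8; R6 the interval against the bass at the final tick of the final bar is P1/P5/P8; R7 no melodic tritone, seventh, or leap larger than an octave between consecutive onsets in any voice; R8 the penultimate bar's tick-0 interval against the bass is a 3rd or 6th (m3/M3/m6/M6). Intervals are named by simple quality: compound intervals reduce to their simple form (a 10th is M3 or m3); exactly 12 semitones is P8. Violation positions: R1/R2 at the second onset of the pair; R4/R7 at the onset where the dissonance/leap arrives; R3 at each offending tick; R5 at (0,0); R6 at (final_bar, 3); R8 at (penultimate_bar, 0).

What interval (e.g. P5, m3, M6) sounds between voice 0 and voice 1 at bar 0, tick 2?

voice 0=D3 voice 1=F3 -> m3

m3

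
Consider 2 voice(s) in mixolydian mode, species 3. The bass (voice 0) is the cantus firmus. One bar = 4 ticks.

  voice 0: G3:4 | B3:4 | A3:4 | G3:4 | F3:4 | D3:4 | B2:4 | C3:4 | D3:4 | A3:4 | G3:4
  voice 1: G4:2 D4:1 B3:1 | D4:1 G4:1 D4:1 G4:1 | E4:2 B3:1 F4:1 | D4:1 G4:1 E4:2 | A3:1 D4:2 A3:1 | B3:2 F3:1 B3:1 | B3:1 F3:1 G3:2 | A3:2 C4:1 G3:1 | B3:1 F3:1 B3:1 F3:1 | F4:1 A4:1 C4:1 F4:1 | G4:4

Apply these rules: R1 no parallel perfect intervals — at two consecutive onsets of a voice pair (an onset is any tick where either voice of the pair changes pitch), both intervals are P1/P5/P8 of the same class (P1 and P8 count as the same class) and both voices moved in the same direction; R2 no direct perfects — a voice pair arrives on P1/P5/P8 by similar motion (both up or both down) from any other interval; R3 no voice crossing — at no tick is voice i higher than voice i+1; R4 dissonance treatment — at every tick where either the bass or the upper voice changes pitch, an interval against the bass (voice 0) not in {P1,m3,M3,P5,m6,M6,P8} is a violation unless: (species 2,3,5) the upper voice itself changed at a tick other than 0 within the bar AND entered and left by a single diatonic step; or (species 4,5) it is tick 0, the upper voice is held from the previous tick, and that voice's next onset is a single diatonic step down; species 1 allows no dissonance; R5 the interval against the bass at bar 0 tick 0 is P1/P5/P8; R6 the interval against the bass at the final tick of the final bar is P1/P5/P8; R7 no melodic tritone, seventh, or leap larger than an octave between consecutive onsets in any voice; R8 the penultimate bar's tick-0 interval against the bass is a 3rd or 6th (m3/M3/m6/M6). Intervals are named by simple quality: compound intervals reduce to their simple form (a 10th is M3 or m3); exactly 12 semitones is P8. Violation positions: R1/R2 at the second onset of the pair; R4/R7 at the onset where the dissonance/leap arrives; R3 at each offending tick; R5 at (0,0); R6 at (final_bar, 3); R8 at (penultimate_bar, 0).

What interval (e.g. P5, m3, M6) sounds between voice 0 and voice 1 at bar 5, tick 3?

M6

voice 0=D3 voice 1=B3 -> M6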